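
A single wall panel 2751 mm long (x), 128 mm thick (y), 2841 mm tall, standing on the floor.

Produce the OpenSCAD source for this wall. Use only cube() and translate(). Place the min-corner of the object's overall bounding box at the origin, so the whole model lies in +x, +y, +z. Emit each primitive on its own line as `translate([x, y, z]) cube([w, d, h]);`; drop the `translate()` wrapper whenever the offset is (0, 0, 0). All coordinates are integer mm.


cube([2751, 128, 2841]);


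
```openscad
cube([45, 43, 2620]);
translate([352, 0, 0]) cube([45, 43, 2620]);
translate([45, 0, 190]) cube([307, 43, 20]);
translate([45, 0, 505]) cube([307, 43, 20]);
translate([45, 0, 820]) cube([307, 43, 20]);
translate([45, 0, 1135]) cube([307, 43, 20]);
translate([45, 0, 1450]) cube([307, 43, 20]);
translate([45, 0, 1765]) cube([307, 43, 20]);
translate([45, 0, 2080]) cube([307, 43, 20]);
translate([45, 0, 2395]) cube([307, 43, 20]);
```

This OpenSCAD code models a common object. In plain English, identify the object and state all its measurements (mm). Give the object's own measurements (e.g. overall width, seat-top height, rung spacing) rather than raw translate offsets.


A straight ladder. Two 45×43 mm vertical rails, 2620 mm tall, stand 397 mm apart (outside-to-outside) with their front faces coplanar on the −y side. 8 rungs, each 43 mm deep and 20 mm tall, span between the inner faces of the rails, front faces flush with the rails. The lowest rung's underside is at z = 190 mm and rungs are spaced 315 mm apart (underside to underside).


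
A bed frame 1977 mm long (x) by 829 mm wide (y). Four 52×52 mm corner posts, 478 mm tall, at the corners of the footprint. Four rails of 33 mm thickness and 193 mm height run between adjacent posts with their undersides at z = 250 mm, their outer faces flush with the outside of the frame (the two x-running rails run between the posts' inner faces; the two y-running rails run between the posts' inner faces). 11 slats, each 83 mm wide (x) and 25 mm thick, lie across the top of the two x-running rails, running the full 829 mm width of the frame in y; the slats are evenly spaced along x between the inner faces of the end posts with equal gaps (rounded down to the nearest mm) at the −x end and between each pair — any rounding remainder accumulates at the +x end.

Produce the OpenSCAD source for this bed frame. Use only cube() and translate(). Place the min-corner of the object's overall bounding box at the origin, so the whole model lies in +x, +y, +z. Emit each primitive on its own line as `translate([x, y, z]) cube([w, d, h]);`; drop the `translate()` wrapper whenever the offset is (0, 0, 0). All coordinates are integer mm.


cube([52, 52, 478]);
translate([0, 777, 0]) cube([52, 52, 478]);
translate([1925, 0, 0]) cube([52, 52, 478]);
translate([1925, 777, 0]) cube([52, 52, 478]);
translate([52, 0, 250]) cube([1873, 33, 193]);
translate([52, 796, 250]) cube([1873, 33, 193]);
translate([0, 52, 250]) cube([33, 725, 193]);
translate([1944, 52, 250]) cube([33, 725, 193]);
translate([132, 0, 443]) cube([83, 829, 25]);
translate([295, 0, 443]) cube([83, 829, 25]);
translate([458, 0, 443]) cube([83, 829, 25]);
translate([621, 0, 443]) cube([83, 829, 25]);
translate([784, 0, 443]) cube([83, 829, 25]);
translate([947, 0, 443]) cube([83, 829, 25]);
translate([1110, 0, 443]) cube([83, 829, 25]);
translate([1273, 0, 443]) cube([83, 829, 25]);
translate([1436, 0, 443]) cube([83, 829, 25]);
translate([1599, 0, 443]) cube([83, 829, 25]);
translate([1762, 0, 443]) cube([83, 829, 25]);


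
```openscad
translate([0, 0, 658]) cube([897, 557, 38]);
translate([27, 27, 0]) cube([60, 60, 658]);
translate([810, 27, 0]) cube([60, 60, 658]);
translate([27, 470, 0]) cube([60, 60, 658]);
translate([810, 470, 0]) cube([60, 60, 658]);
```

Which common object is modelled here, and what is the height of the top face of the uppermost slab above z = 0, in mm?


A table. The table height is 696 mm.

A 897×557×38 slab sits at z = 658 on four 60 mm square posts — a table. The top surface is at 658 + 38 = 696 mm.


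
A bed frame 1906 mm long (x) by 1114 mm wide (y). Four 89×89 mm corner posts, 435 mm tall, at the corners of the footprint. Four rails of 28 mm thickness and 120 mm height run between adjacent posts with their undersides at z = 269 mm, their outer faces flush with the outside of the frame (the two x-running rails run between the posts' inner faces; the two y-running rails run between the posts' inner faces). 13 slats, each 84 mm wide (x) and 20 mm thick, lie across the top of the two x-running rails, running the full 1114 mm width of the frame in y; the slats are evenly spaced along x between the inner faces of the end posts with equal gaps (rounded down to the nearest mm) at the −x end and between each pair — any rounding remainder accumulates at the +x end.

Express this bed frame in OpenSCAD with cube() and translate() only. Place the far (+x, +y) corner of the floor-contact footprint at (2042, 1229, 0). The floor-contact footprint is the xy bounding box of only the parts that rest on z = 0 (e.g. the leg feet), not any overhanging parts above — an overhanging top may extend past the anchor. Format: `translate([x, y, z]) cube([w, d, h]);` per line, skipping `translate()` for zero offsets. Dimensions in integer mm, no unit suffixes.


translate([136, 115, 0]) cube([89, 89, 435]);
translate([136, 1140, 0]) cube([89, 89, 435]);
translate([1953, 115, 0]) cube([89, 89, 435]);
translate([1953, 1140, 0]) cube([89, 89, 435]);
translate([225, 115, 269]) cube([1728, 28, 120]);
translate([225, 1201, 269]) cube([1728, 28, 120]);
translate([136, 204, 269]) cube([28, 936, 120]);
translate([2014, 204, 269]) cube([28, 936, 120]);
translate([270, 115, 389]) cube([84, 1114, 20]);
translate([399, 115, 389]) cube([84, 1114, 20]);
translate([528, 115, 389]) cube([84, 1114, 20]);
translate([657, 115, 389]) cube([84, 1114, 20]);
translate([786, 115, 389]) cube([84, 1114, 20]);
translate([915, 115, 389]) cube([84, 1114, 20]);
translate([1044, 115, 389]) cube([84, 1114, 20]);
translate([1173, 115, 389]) cube([84, 1114, 20]);
translate([1302, 115, 389]) cube([84, 1114, 20]);
translate([1431, 115, 389]) cube([84, 1114, 20]);
translate([1560, 115, 389]) cube([84, 1114, 20]);
translate([1689, 115, 389]) cube([84, 1114, 20]);
translate([1818, 115, 389]) cube([84, 1114, 20]);


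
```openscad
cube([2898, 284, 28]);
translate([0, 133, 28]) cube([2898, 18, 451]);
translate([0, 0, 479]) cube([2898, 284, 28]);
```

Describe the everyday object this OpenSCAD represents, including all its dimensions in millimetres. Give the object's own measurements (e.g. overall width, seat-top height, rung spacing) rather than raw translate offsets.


An I-beam lying along x, 2898 mm long. Overall section height 507 mm. Two flanges 284 mm wide (y) and 28 mm thick, one on the floor and one at the top; a web 18 mm thick runs between them, centred on the flange width.


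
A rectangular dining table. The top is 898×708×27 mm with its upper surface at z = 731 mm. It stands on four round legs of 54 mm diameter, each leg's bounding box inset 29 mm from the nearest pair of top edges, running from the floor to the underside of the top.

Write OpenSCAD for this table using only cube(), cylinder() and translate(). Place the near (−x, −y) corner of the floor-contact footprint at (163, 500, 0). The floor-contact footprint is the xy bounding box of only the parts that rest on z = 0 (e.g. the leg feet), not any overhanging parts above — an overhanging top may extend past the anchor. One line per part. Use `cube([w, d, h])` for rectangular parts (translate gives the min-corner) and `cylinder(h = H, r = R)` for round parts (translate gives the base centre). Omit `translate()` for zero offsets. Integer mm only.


translate([134, 471, 704]) cube([898, 708, 27]);
translate([190, 527, 0]) cylinder(h = 704, r = 27);
translate([976, 527, 0]) cylinder(h = 704, r = 27);
translate([190, 1123, 0]) cylinder(h = 704, r = 27);
translate([976, 1123, 0]) cylinder(h = 704, r = 27);


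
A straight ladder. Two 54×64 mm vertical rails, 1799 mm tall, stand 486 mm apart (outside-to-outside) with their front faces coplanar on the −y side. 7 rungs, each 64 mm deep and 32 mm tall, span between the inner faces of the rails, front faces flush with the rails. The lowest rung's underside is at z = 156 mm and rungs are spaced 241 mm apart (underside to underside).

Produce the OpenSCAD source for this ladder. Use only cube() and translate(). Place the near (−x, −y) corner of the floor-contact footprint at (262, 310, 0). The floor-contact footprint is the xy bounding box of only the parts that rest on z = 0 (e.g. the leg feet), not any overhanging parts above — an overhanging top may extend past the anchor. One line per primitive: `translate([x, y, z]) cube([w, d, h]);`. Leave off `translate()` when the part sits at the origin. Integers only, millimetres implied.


translate([262, 310, 0]) cube([54, 64, 1799]);
translate([694, 310, 0]) cube([54, 64, 1799]);
translate([316, 310, 156]) cube([378, 64, 32]);
translate([316, 310, 397]) cube([378, 64, 32]);
translate([316, 310, 638]) cube([378, 64, 32]);
translate([316, 310, 879]) cube([378, 64, 32]);
translate([316, 310, 1120]) cube([378, 64, 32]);
translate([316, 310, 1361]) cube([378, 64, 32]);
translate([316, 310, 1602]) cube([378, 64, 32]);


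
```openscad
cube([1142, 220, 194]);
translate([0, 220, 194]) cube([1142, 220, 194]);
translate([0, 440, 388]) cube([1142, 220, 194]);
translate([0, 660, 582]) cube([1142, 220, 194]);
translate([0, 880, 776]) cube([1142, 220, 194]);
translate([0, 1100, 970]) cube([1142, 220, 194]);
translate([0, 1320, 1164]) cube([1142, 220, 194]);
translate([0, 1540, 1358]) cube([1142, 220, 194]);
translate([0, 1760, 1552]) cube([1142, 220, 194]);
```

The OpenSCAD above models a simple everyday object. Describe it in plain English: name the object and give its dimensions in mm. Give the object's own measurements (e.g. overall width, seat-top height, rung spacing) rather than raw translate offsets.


A straight staircase of 9 solid steps. Each step is 1142 mm wide (x), 220 mm deep (y, the going) and 194 mm tall (the rise). The first step rests on the floor; each subsequent step sits one going further in +y and one rise higher in +z, directly behind and above the previous step with no overlap.


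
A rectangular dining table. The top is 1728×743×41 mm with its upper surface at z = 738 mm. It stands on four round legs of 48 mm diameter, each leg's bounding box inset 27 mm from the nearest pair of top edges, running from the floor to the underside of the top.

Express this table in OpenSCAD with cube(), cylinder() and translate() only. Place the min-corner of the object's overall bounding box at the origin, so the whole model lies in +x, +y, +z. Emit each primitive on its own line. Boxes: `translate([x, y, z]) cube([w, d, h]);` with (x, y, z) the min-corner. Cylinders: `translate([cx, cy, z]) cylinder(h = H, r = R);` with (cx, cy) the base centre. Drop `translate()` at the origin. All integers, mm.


translate([0, 0, 697]) cube([1728, 743, 41]);
translate([51, 51, 0]) cylinder(h = 697, r = 24);
translate([1677, 51, 0]) cylinder(h = 697, r = 24);
translate([51, 692, 0]) cylinder(h = 697, r = 24);
translate([1677, 692, 0]) cylinder(h = 697, r = 24);


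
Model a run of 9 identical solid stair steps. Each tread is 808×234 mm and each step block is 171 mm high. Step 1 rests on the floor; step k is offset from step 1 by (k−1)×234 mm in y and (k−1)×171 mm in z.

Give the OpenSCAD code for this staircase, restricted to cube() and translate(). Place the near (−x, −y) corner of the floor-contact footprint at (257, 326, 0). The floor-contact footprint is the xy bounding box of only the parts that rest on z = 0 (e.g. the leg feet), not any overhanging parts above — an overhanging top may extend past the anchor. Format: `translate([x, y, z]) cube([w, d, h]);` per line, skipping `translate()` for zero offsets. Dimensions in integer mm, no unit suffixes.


translate([257, 326, 0]) cube([808, 234, 171]);
translate([257, 560, 171]) cube([808, 234, 171]);
translate([257, 794, 342]) cube([808, 234, 171]);
translate([257, 1028, 513]) cube([808, 234, 171]);
translate([257, 1262, 684]) cube([808, 234, 171]);
translate([257, 1496, 855]) cube([808, 234, 171]);
translate([257, 1730, 1026]) cube([808, 234, 171]);
translate([257, 1964, 1197]) cube([808, 234, 171]);
translate([257, 2198, 1368]) cube([808, 234, 171]);


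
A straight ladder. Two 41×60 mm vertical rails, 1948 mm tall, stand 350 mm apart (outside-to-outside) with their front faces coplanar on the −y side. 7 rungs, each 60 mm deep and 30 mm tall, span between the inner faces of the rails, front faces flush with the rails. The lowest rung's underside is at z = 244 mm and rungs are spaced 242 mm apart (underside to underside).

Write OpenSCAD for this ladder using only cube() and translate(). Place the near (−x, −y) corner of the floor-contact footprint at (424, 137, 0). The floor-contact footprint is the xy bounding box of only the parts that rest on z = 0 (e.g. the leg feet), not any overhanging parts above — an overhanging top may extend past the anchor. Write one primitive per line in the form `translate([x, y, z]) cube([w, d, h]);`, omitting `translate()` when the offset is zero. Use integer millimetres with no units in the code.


// rung span = 350 - 2*41 = 268
// rung[k] z = 244 + k*242
translate([424, 137, 0]) cube([41, 60, 1948]);
translate([733, 137, 0]) cube([41, 60, 1948]);
translate([465, 137, 244]) cube([268, 60, 30]);
translate([465, 137, 486]) cube([268, 60, 30]);
translate([465, 137, 728]) cube([268, 60, 30]);
translate([465, 137, 970]) cube([268, 60, 30]);
translate([465, 137, 1212]) cube([268, 60, 30]);
translate([465, 137, 1454]) cube([268, 60, 30]);
translate([465, 137, 1696]) cube([268, 60, 30]);


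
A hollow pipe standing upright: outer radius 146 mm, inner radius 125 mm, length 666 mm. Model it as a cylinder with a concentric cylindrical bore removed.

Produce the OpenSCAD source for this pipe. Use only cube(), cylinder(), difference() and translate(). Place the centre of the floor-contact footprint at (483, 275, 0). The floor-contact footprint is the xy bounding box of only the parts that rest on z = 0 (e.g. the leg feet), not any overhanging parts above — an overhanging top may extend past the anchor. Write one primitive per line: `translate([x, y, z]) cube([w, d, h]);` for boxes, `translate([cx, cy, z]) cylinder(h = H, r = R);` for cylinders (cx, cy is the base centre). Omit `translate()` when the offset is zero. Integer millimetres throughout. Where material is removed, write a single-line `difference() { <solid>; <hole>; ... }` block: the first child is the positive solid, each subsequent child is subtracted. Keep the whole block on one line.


difference() { translate([483, 275, 0]) cylinder(h = 666, r = 146); translate([483, 275, 0]) cylinder(h = 666, r = 125); }


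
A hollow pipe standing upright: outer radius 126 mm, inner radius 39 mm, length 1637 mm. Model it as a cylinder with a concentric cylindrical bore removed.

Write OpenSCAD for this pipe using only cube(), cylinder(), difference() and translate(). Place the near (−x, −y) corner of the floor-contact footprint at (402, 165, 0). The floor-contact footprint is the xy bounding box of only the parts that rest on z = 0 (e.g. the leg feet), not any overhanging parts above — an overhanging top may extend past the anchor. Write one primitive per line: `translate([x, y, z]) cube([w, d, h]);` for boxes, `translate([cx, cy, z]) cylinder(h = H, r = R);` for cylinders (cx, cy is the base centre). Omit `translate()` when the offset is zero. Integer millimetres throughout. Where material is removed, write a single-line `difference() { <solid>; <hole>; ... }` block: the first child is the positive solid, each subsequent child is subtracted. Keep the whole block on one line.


difference() { translate([528, 291, 0]) cylinder(h = 1637, r = 126); translate([528, 291, 0]) cylinder(h = 1637, r = 39); }


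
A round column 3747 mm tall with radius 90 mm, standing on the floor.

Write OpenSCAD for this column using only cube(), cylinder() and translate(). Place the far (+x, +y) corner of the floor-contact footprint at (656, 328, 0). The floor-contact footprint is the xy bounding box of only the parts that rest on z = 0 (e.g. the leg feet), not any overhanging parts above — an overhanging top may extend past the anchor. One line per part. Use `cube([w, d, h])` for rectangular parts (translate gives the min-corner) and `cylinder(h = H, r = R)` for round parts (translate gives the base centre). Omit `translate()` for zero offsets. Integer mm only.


translate([566, 238, 0]) cylinder(h = 3747, r = 90);


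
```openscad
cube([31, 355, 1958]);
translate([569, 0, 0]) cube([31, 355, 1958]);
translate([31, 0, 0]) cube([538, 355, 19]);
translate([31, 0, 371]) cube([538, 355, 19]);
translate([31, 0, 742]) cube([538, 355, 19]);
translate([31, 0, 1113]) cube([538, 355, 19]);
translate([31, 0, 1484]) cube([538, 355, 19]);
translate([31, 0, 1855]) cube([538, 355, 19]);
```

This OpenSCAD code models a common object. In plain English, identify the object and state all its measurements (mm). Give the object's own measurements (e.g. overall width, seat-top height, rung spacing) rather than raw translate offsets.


An open bookshelf. Two side panels, each 31 mm thick, 355 mm deep and 1958 mm tall, stand 600 mm apart (outside-to-outside). Between them sit 6 shelves, each 19 mm thick and 355 mm deep, spanning the full gap between the sides. The bottom shelf rests on the floor (its underside at z = 0) and the clear gap between one shelf's top and the next shelf's underside is 352 mm.


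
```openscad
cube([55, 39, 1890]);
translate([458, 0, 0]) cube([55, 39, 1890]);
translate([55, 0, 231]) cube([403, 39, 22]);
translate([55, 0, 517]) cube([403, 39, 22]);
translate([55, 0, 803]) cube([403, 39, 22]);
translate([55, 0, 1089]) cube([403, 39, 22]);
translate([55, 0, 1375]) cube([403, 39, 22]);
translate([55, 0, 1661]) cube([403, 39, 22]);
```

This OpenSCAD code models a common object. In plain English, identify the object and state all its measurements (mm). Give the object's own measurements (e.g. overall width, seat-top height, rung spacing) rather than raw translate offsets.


A straight ladder. Two 55×39 mm vertical rails, 1890 mm tall, stand 513 mm apart (outside-to-outside) with their front faces coplanar on the −y side. 6 rungs, each 39 mm deep and 22 mm tall, span between the inner faces of the rails, front faces flush with the rails. The lowest rung's underside is at z = 231 mm and rungs are spaced 286 mm apart (underside to underside).


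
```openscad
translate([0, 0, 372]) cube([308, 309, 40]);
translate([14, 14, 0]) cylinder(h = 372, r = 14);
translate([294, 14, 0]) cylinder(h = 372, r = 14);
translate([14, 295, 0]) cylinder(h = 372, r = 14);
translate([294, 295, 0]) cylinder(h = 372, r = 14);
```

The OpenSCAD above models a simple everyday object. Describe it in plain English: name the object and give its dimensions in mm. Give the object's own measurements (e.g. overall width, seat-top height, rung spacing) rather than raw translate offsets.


A four-legged stool. The seat is a 308×309×40 mm slab whose top surface is at z = 412 mm; four round legs, each 28 mm in diameter, run from the floor (z = 0) to the underside of the seat, each leg's axis is inset half a diameter from the nearest pair of seat edges (so the leg's bounding box is flush with the corner).


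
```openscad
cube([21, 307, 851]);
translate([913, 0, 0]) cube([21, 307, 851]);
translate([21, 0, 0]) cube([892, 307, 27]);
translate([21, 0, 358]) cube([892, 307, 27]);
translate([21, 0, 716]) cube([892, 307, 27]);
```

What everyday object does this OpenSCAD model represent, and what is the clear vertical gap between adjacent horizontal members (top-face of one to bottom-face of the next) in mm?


A bookshelf. The clear shelf gap is 331 mm.

Two tall side panels with 3 horizontal boards between them — a bookshelf. The first two shelf undersides are at z = 0 and z = 358; with shelf thickness 27, the clear gap is 358 − 0 − 27 = 331 mm.


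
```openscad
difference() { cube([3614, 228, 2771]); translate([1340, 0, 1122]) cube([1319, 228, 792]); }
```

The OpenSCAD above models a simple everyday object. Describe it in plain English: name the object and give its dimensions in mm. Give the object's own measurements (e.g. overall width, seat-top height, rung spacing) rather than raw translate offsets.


A wall 3614 mm long (x), 228 mm thick (y), 2771 mm tall, with a rectangular window opening cut through it. The opening is 1319 mm wide and 792 mm tall; its sill is at z = 1122 mm and its near (−x) edge is 1340 mm from the wall's −x end. The opening passes through the full wall thickness.


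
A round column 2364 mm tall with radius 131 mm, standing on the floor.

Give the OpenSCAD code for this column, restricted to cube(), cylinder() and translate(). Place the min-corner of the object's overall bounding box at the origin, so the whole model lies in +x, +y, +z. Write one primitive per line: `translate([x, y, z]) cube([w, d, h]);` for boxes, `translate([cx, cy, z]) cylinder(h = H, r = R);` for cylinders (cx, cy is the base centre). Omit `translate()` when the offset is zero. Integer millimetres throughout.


translate([131, 131, 0]) cylinder(h = 2364, r = 131);


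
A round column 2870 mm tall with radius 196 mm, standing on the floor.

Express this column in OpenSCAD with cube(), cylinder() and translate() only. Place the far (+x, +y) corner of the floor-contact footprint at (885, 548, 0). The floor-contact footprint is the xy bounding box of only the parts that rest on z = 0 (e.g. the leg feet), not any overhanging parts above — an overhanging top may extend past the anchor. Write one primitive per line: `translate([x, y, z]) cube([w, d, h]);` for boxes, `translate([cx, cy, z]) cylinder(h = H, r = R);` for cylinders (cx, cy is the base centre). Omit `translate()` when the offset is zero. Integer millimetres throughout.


translate([689, 352, 0]) cylinder(h = 2870, r = 196);


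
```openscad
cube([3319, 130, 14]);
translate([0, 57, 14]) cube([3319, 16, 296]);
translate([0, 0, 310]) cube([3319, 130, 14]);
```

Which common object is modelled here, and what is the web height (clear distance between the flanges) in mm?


An I-beam. The web height is 296 mm.

Two wide flanges with a thin centred web — an I-beam. Overall 324 mm minus two 14 mm flanges gives a web of 324 − 2·14 = 296 mm.


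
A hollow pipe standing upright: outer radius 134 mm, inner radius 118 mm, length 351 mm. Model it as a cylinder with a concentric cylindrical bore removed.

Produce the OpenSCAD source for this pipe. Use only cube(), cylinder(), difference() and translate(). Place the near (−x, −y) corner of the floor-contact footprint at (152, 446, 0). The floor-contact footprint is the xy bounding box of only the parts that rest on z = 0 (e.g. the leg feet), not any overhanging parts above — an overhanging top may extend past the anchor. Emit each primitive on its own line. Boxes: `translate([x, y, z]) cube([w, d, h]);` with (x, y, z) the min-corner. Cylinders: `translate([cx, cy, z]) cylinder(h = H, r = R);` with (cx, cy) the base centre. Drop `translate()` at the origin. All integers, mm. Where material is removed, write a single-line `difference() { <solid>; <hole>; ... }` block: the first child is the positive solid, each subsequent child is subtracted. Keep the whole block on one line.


difference() { translate([286, 580, 0]) cylinder(h = 351, r = 134); translate([286, 580, 0]) cylinder(h = 351, r = 118); }


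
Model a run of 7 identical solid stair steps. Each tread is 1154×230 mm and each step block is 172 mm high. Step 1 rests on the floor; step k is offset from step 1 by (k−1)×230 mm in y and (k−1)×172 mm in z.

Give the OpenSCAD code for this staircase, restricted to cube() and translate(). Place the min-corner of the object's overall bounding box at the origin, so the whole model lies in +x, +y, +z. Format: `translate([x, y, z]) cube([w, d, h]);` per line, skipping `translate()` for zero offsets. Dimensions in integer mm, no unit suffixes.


cube([1154, 230, 172]);
translate([0, 230, 172]) cube([1154, 230, 172]);
translate([0, 460, 344]) cube([1154, 230, 172]);
translate([0, 690, 516]) cube([1154, 230, 172]);
translate([0, 920, 688]) cube([1154, 230, 172]);
translate([0, 1150, 860]) cube([1154, 230, 172]);
translate([0, 1380, 1032]) cube([1154, 230, 172]);


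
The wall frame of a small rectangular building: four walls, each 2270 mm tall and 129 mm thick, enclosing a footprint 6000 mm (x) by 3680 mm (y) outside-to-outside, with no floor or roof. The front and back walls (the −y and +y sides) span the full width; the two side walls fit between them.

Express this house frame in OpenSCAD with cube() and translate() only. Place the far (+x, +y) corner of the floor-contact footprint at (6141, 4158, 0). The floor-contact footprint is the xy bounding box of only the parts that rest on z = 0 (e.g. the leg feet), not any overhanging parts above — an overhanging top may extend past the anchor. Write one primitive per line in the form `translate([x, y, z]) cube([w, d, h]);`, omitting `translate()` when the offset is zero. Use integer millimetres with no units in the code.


translate([141, 478, 0]) cube([6000, 129, 2270]);
translate([141, 4029, 0]) cube([6000, 129, 2270]);
translate([141, 607, 0]) cube([129, 3422, 2270]);
translate([6012, 607, 0]) cube([129, 3422, 2270]);


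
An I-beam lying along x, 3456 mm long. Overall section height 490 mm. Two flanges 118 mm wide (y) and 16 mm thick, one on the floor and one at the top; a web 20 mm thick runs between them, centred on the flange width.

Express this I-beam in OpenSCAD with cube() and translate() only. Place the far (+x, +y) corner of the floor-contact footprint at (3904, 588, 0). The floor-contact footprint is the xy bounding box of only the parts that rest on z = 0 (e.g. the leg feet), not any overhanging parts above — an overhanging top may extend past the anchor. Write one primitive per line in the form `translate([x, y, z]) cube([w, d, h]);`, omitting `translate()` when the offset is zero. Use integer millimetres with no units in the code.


translate([448, 470, 0]) cube([3456, 118, 16]);
translate([448, 519, 16]) cube([3456, 20, 458]);
translate([448, 470, 474]) cube([3456, 118, 16]);


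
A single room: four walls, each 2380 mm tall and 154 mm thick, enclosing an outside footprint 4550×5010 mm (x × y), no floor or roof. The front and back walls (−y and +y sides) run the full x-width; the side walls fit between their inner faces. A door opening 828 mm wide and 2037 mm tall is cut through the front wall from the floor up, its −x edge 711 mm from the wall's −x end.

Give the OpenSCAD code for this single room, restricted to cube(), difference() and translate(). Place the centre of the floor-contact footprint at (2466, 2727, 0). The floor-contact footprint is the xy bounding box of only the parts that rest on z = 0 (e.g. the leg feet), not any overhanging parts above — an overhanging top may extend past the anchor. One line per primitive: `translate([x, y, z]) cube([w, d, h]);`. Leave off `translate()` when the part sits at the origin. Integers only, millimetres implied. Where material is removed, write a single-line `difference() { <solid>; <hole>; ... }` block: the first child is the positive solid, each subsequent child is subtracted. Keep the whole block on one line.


difference() { translate([191, 222, 0]) cube([4550, 154, 2380]); translate([902, 222, 0]) cube([828, 154, 2037]); }
translate([191, 5078, 0]) cube([4550, 154, 2380]);
translate([191, 376, 0]) cube([154, 4702, 2380]);
translate([4587, 376, 0]) cube([154, 4702, 2380]);


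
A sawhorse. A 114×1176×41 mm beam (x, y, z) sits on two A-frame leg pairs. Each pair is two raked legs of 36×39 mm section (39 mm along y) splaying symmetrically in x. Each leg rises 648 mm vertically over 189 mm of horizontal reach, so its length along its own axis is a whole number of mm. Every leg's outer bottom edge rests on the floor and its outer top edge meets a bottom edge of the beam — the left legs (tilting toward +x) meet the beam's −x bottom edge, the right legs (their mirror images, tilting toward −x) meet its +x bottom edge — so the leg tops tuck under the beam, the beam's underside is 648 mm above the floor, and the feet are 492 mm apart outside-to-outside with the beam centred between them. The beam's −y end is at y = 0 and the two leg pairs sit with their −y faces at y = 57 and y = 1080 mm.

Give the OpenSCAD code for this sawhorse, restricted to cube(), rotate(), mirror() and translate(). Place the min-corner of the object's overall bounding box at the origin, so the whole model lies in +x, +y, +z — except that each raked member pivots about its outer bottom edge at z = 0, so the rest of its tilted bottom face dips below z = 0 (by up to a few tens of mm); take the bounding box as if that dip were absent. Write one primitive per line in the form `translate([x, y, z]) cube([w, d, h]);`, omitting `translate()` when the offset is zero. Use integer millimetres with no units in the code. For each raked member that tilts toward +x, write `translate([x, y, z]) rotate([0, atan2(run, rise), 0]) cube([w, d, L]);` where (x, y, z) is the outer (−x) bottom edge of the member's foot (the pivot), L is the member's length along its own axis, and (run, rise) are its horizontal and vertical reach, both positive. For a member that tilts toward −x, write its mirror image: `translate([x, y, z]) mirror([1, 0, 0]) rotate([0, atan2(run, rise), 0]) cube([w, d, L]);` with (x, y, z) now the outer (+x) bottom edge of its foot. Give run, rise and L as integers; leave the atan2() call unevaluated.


translate([189, 0, 648]) cube([114, 1176, 41]);
translate([0, 57, 0]) rotate([0, atan2(189, 648), 0]) cube([36, 39, 675]);
translate([492, 57, 0]) mirror([1, 0, 0]) rotate([0, atan2(189, 648), 0]) cube([36, 39, 675]);
translate([0, 1080, 0]) rotate([0, atan2(189, 648), 0]) cube([36, 39, 675]);
translate([492, 1080, 0]) mirror([1, 0, 0]) rotate([0, atan2(189, 648), 0]) cube([36, 39, 675]);


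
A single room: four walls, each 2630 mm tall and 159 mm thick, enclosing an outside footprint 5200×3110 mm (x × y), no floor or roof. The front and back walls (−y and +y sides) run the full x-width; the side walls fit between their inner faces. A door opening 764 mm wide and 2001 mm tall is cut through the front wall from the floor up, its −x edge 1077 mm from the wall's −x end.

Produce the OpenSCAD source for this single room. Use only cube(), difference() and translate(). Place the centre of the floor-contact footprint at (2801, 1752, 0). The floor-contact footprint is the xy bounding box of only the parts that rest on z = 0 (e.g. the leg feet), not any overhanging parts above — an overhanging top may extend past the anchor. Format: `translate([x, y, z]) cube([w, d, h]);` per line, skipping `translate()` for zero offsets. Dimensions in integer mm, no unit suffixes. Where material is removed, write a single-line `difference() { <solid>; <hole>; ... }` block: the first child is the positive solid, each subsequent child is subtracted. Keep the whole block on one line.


difference() { translate([201, 197, 0]) cube([5200, 159, 2630]); translate([1278, 197, 0]) cube([764, 159, 2001]); }
translate([201, 3148, 0]) cube([5200, 159, 2630]);
translate([201, 356, 0]) cube([159, 2792, 2630]);
translate([5242, 356, 0]) cube([159, 2792, 2630]);


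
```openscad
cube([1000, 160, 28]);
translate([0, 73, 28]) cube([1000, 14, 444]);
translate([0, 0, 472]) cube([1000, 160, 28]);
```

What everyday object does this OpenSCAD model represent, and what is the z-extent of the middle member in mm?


An I-beam. The web height is 444 mm.

Two wide flanges with a thin centred web — an I-beam. Overall 500 mm minus two 28 mm flanges gives a web of 500 − 2·28 = 444 mm.


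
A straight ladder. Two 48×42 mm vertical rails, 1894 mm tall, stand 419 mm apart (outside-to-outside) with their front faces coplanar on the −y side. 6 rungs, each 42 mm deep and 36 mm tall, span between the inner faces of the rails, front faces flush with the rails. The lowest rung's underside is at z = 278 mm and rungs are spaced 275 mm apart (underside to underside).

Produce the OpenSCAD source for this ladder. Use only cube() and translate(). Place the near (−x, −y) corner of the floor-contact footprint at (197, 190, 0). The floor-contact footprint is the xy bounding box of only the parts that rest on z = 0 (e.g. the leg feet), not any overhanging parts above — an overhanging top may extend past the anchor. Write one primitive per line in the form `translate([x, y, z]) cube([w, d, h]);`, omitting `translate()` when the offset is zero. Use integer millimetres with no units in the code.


translate([197, 190, 0]) cube([48, 42, 1894]);
translate([568, 190, 0]) cube([48, 42, 1894]);
translate([245, 190, 278]) cube([323, 42, 36]);
translate([245, 190, 553]) cube([323, 42, 36]);
translate([245, 190, 828]) cube([323, 42, 36]);
translate([245, 190, 1103]) cube([323, 42, 36]);
translate([245, 190, 1378]) cube([323, 42, 36]);
translate([245, 190, 1653]) cube([323, 42, 36]);


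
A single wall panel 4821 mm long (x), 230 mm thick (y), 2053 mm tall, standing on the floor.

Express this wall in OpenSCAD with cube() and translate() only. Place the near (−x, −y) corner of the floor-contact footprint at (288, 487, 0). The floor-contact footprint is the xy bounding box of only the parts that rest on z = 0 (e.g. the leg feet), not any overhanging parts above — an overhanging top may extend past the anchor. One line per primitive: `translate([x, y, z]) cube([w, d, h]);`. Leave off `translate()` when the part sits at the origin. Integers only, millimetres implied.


translate([288, 487, 0]) cube([4821, 230, 2053]);


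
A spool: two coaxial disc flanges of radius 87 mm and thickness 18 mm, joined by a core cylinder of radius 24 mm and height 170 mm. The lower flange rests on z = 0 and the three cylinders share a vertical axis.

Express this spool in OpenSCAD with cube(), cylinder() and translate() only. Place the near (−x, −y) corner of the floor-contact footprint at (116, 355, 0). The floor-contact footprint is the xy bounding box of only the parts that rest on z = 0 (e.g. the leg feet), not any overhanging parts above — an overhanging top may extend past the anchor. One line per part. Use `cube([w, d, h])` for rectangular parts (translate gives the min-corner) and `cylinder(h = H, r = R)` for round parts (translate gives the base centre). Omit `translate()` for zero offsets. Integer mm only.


translate([203, 442, 0]) cylinder(h = 18, r = 87);
translate([203, 442, 18]) cylinder(h = 170, r = 24);
translate([203, 442, 188]) cylinder(h = 18, r = 87);


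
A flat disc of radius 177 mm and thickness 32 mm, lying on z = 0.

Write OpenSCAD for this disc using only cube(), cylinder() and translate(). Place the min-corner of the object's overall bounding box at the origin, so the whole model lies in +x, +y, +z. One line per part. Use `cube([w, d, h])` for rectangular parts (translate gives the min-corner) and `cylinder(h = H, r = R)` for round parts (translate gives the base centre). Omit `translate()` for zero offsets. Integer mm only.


translate([177, 177, 0]) cylinder(h = 32, r = 177);


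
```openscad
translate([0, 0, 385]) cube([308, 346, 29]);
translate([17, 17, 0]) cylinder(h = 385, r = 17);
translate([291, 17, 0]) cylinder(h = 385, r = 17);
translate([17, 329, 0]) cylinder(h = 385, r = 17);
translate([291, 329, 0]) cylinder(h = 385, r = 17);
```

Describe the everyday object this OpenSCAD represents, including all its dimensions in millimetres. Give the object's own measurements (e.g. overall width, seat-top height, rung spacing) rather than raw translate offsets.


A four-legged stool. The seat is a 308×346×29 mm slab whose top surface is at z = 414 mm; four round legs, each 34 mm in diameter, run from the floor (z = 0) to the underside of the seat, each leg's axis is inset half a diameter from the nearest pair of seat edges (so the leg's bounding box is flush with the corner).


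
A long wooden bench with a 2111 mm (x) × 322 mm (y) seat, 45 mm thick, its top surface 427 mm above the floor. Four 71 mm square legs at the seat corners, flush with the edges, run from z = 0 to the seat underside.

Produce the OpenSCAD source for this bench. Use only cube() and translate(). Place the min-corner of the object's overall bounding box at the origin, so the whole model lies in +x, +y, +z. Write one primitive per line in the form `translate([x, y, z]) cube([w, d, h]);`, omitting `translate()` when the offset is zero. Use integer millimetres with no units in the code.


// leg_h = 427 − 45 = 382
translate([0, 0, 382]) cube([2111, 322, 45]);
cube([71, 71, 382]);
translate([0, 251, 0]) cube([71, 71, 382]);
translate([2040, 0, 0]) cube([71, 71, 382]);
translate([2040, 251, 0]) cube([71, 71, 382]);


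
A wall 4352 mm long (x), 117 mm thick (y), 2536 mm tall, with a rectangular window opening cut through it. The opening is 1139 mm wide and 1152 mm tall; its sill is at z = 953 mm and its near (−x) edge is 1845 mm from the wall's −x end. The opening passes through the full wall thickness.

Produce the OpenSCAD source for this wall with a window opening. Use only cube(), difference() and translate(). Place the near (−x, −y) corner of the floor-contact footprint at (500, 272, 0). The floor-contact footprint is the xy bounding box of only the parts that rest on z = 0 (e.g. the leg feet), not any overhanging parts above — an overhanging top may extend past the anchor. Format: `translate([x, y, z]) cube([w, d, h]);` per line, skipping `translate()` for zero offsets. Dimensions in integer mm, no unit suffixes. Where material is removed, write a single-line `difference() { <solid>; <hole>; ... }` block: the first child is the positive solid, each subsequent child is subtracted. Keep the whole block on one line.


difference() { translate([500, 272, 0]) cube([4352, 117, 2536]); translate([2345, 272, 953]) cube([1139, 117, 1152]); }


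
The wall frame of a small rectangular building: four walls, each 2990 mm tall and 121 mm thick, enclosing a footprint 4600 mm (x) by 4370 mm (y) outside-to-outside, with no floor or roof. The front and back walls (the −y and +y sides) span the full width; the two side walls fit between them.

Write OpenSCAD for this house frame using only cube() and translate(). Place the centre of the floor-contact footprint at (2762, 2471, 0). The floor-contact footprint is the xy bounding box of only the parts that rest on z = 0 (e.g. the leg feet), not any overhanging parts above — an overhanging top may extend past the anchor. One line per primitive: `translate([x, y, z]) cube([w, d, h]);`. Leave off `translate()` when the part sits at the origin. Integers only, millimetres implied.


translate([462, 286, 0]) cube([4600, 121, 2990]);
translate([462, 4535, 0]) cube([4600, 121, 2990]);
translate([462, 407, 0]) cube([121, 4128, 2990]);
translate([4941, 407, 0]) cube([121, 4128, 2990]);


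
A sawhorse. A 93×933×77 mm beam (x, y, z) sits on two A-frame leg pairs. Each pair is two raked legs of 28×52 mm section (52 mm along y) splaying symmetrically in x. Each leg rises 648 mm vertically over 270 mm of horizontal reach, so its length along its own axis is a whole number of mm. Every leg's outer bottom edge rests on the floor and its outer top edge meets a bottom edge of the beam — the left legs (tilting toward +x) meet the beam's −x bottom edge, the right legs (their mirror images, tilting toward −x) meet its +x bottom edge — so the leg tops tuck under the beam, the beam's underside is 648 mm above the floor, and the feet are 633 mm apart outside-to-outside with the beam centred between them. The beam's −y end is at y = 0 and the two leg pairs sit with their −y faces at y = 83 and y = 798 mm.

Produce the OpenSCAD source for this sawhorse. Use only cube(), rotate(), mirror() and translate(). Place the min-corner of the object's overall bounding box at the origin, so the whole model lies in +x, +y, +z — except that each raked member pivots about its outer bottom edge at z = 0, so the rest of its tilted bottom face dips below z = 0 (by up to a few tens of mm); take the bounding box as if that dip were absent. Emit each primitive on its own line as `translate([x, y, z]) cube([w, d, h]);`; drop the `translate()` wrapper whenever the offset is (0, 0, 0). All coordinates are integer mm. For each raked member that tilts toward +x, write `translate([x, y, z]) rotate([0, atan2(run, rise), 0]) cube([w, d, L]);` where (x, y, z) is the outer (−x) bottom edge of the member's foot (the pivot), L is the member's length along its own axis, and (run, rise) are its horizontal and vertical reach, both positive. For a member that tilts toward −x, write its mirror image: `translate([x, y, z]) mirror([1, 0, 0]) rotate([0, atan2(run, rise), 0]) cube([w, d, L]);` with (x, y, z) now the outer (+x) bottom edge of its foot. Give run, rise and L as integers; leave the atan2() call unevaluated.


translate([270, 0, 648]) cube([93, 933, 77]);
translate([0, 83, 0]) rotate([0, atan2(270, 648), 0]) cube([28, 52, 702]);
translate([633, 83, 0]) mirror([1, 0, 0]) rotate([0, atan2(270, 648), 0]) cube([28, 52, 702]);
translate([0, 798, 0]) rotate([0, atan2(270, 648), 0]) cube([28, 52, 702]);
translate([633, 798, 0]) mirror([1, 0, 0]) rotate([0, atan2(270, 648), 0]) cube([28, 52, 702]);
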